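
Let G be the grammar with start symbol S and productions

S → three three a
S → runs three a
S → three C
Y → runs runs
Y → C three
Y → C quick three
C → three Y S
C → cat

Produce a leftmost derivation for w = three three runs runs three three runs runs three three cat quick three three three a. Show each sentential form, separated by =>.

S => three C   [S → three C]
three C => three three Y S   [C → three Y S]
three three Y S => three three runs runs S   [Y → runs runs]
three three runs runs S => three three runs runs three C   [S → three C]
three three runs runs three C => three three runs runs three three Y S   [C → three Y S]
three three runs runs three three Y S => three three runs runs three three runs runs S   [Y → runs runs]
three three runs runs three three runs runs S => three three runs runs three three runs runs three C   [S → three C]
three three runs runs three three runs runs three C => three three runs runs three three runs runs three three Y S   [C → three Y S]
three three runs runs three three runs runs three three Y S => three three runs runs three three runs runs three three C quick three S   [Y → C quick three]
three three runs runs three three runs runs three three C quick three S => three three runs runs three three runs runs three three cat quick three S   [C → cat]
three three runs runs three three runs runs three three cat quick three S => three three runs runs three three runs runs three three cat quick three three three a   [S → three three a]

S => three C => three three Y S => three three runs runs S => three three runs runs three C => three three runs runs three three Y S => three three runs runs three three runs runs S => three three runs runs three three runs runs three C => three three runs runs three three runs runs three three Y S => three three runs runs three three runs runs three three C quick three S => three three runs runs three three runs runs three three cat quick three S => three three runs runs three three runs runs three three cat quick three three three a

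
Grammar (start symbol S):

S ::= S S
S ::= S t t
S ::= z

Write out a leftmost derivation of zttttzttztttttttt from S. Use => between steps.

S => Stt => Stttt => Stttttt => Stttttttt => SStttttttt => SttStttttttt => SSttStttttttt => SttSttStttttttt => SttttSttStttttttt => zttttSttStttttttt => zttttzttStttttttt => zttttzttztttttttt

S => Stt   [S ::= S t t]
Stt => Stttt   [S ::= S t t]
Stttt => Stttttt   [S ::= S t t]
Stttttt => Stttttttt   [S ::= S t t]
Stttttttt => SStttttttt   [S ::= S S]
SStttttttt => SttStttttttt   [S ::= S t t]
SttStttttttt => SSttStttttttt   [S ::= S S]
SSttStttttttt => SttSttStttttttt   [S ::= S t t]
SttSttStttttttt => SttttSttStttttttt   [S ::= S t t]
SttttSttStttttttt => zttttSttStttttttt   [S ::= z]
zttttSttStttttttt => zttttzttStttttttt   [S ::= z]
zttttzttStttttttt => zttttzttztttttttt   [S ::= z]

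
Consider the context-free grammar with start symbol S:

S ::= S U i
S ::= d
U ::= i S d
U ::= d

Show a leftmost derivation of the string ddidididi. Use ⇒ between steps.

S ⇒ SUi   [S ::= S U i]
SUi ⇒ SUiUi   [S ::= S U i]
SUiUi ⇒ SUiUiUi   [S ::= S U i]
SUiUiUi ⇒ SUiUiUiUi   [S ::= S U i]
SUiUiUiUi ⇒ dUiUiUiUi   [S ::= d]
dUiUiUiUi ⇒ ddiUiUiUi   [U ::= d]
ddiUiUiUi ⇒ ddidiUiUi   [U ::= d]
ddidiUiUi ⇒ ddididiUi   [U ::= d]
ddididiUi ⇒ ddidididi   [U ::= d]

S ⇒ SUi ⇒ SUiUi ⇒ SUiUiUi ⇒ SUiUiUiUi ⇒ dUiUiUiUi ⇒ ddiUiUiUi ⇒ ddidiUiUi ⇒ ddididiUi ⇒ ddidididi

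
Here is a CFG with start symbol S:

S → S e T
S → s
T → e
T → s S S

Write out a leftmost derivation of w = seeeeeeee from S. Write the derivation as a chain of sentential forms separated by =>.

S=>SeT=>SeTeT=>SeTeTeT=>SeTeTeTeT=>seTeTeTeT=>seeeTeTeT=>seeeeeTeT=>seeeeeeeT=>seeeeeeee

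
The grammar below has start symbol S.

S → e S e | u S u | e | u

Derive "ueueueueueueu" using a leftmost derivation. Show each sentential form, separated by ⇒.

S⇒uSu⇒ueSeu⇒ueuSueu⇒ueueSeueu⇒ueueuSueueu⇒ueueueSeueueu⇒ueueueueueueu

S ⇒ uSu   [S → u S u]
uSu ⇒ ueSeu   [S → e S e]
ueSeu ⇒ ueuSueu   [S → u S u]
ueuSueu ⇒ ueueSeueu   [S → e S e]
ueueSeueu ⇒ ueueuSueueu   [S → u S u]
ueueuSueueu ⇒ ueueueSeueueu   [S → e S e]
ueueueSeueueu ⇒ ueueueueueueu   [S → u]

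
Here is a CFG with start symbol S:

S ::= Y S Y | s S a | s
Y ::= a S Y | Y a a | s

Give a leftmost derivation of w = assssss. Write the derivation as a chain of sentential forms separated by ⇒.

S⇒YSY⇒aSYSY⇒aYSYYSY⇒asSYYSY⇒assYYSY⇒asssYSY⇒assssSY⇒asssssY⇒assssss

S ⇒ YSY   [S ::= Y S Y]
YSY ⇒ aSYSY   [Y ::= a S Y]
aSYSY ⇒ aYSYYSY   [S ::= Y S Y]
aYSYYSY ⇒ asSYYSY   [Y ::= s]
asSYYSY ⇒ assYYSY   [S ::= s]
assYYSY ⇒ asssYSY   [Y ::= s]
asssYSY ⇒ assssSY   [Y ::= s]
assssSY ⇒ asssssY   [S ::= s]
asssssY ⇒ assssss   [Y ::= s]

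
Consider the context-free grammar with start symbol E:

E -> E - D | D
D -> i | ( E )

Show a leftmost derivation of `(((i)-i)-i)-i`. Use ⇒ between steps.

E ⇒ E-D ⇒ D-D ⇒ (E)-D ⇒ (E-D)-D ⇒ (D-D)-D ⇒ ((E)-D)-D ⇒ ((E-D)-D)-D ⇒ ((D-D)-D)-D ⇒ (((E)-D)-D)-D ⇒ (((D)-D)-D)-D ⇒ (((i)-D)-D)-D ⇒ (((i)-i)-D)-D ⇒ (((i)-i)-i)-D ⇒ (((i)-i)-i)-i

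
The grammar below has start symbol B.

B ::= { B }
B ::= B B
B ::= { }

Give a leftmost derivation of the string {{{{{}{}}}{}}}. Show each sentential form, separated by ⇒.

B ⇒ {B}   [B ::= { B }]
{B} ⇒ {{B}}   [B ::= { B }]
{{B}} ⇒ {{BB}}   [B ::= B B]
{{BB}} ⇒ {{{B}B}}   [B ::= { B }]
{{{B}B}} ⇒ {{{{B}}B}}   [B ::= { B }]
{{{{B}}B}} ⇒ {{{{BB}}B}}   [B ::= B B]
{{{{BB}}B}} ⇒ {{{{{}B}}B}}   [B ::= { }]
{{{{{}B}}B}} ⇒ {{{{{}{}}}B}}   [B ::= { }]
{{{{{}{}}}B}} ⇒ {{{{{}{}}}{}}}   [B ::= { }]

B⇒{B}⇒{{B}}⇒{{BB}}⇒{{{B}B}}⇒{{{{B}}B}}⇒{{{{BB}}B}}⇒{{{{{}B}}B}}⇒{{{{{}{}}}B}}⇒{{{{{}{}}}{}}}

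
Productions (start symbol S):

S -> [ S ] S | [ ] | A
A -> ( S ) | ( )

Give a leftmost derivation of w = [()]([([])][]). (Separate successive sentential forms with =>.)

S => [S]S   [S -> [ S ] S]
[S]S => [A]S   [S -> A]
[A]S => [()]S   [A -> ( )]
[()]S => [()]A   [S -> A]
[()]A => [()](S)   [A -> ( S )]
[()](S) => [()]([S]S)   [S -> [ S ] S]
[()]([S]S) => [()]([A]S)   [S -> A]
[()]([A]S) => [()]([(S)]S)   [A -> ( S )]
[()]([(S)]S) => [()]([([])]S)   [S -> [ ]]
[()]([([])]S) => [()]([([])][])   [S -> [ ]]

S => [S]S => [A]S => [()]S => [()]A => [()](S) => [()]([S]S) => [()]([A]S) => [()]([(S)]S) => [()]([([])]S) => [()]([([])][])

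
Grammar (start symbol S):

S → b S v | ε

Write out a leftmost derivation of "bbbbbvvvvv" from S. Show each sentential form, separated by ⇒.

S ⇒ bSv ⇒ bbSvv ⇒ bbbSvvv ⇒ bbbbSvvvv ⇒ bbbbbSvvvvv ⇒ bbbbbvvvvv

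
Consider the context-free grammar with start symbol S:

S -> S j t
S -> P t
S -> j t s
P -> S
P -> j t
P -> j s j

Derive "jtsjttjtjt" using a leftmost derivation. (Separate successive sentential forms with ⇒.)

S ⇒ Sjt   [S -> S j t]
Sjt ⇒ Sjtjt   [S -> S j t]
Sjtjt ⇒ Ptjtjt   [S -> P t]
Ptjtjt ⇒ Stjtjt   [P -> S]
Stjtjt ⇒ Sjttjtjt   [S -> S j t]
Sjttjtjt ⇒ jtsjttjtjt   [S -> j t s]

S ⇒ Sjt ⇒ Sjtjt ⇒ Ptjtjt ⇒ Stjtjt ⇒ Sjttjtjt ⇒ jtsjttjtjt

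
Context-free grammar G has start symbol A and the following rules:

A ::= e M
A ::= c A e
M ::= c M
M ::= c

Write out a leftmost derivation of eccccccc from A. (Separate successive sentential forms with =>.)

A => eM   [A ::= e M]
eM => ecM   [M ::= c M]
ecM => eccM   [M ::= c M]
eccM => ecccM   [M ::= c M]
ecccM => eccccM   [M ::= c M]
eccccM => ecccccM   [M ::= c M]
ecccccM => eccccccM   [M ::= c M]
eccccccM => eccccccc   [M ::= c]

A => eM => ecM => eccM => ecccM => eccccM => ecccccM => eccccccM => eccccccc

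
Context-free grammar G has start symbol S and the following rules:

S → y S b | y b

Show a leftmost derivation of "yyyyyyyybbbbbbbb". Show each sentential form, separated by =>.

S=>ySb=>yySbb=>yyySbbb=>yyyySbbbb=>yyyyySbbbbb=>yyyyyySbbbbbb=>yyyyyyySbbbbbbb=>yyyyyyyybbbbbbbb

S => ySb   [S → y S b]
ySb => yySbb   [S → y S b]
yySbb => yyySbbb   [S → y S b]
yyySbbb => yyyySbbbb   [S → y S b]
yyyySbbbb => yyyyySbbbbb   [S → y S b]
yyyyySbbbbb => yyyyyySbbbbbb   [S → y S b]
yyyyyySbbbbbb => yyyyyyySbbbbbbb   [S → y S b]
yyyyyyySbbbbbbb => yyyyyyyybbbbbbbb   [S → y b]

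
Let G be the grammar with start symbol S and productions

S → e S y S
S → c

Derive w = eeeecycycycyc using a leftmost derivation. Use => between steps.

S => eSyS   [S → e S y S]
eSyS => eeSySyS   [S → e S y S]
eeSySyS => eeeSySySyS   [S → e S y S]
eeeSySySyS => eeeeSySySySyS   [S → e S y S]
eeeeSySySySyS => eeeecySySySyS   [S → c]
eeeecySySySyS => eeeecycySySyS   [S → c]
eeeecycySySyS => eeeecycycySyS   [S → c]
eeeecycycySyS => eeeecycycycyS   [S → c]
eeeecycycycyS => eeeecycycycyc   [S → c]

S=>eSyS=>eeSySyS=>eeeSySySyS=>eeeeSySySySyS=>eeeecySySySyS=>eeeecycySySyS=>eeeecycycySyS=>eeeecycycycyS=>eeeecycycycyc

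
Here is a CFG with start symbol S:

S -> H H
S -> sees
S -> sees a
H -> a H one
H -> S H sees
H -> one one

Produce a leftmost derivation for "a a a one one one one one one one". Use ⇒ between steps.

S ⇒ H H ⇒ a H one H ⇒ a a H one one H ⇒ a a a H one one one H ⇒ a a a one one one one one H ⇒ a a a one one one one one one one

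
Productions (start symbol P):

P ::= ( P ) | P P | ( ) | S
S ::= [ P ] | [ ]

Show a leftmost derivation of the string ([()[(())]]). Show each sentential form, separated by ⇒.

P ⇒ (P)   [P ::= ( P )]
(P) ⇒ (S)   [P ::= S]
(S) ⇒ ([P])   [S ::= [ P ]]
([P]) ⇒ ([PP])   [P ::= P P]
([PP]) ⇒ ([()P])   [P ::= ( )]
([()P]) ⇒ ([()S])   [P ::= S]
([()S]) ⇒ ([()[P]])   [S ::= [ P ]]
([()[P]]) ⇒ ([()[(P)]])   [P ::= ( P )]
([()[(P)]]) ⇒ ([()[(())]])   [P ::= ( )]

P ⇒ (P) ⇒ (S) ⇒ ([P]) ⇒ ([PP]) ⇒ ([()P]) ⇒ ([()S]) ⇒ ([()[P]]) ⇒ ([()[(P)]]) ⇒ ([()[(())]])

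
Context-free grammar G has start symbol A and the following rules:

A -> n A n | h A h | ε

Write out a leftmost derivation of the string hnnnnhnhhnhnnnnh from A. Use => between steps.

A => hAh => hnAnh => hnnAnnh => hnnnAnnnh => hnnnnAnnnnh => hnnnnhAhnnnnh => hnnnnhnAnhnnnnh => hnnnnhnhAhnhnnnnh => hnnnnhnhhnhnnnnh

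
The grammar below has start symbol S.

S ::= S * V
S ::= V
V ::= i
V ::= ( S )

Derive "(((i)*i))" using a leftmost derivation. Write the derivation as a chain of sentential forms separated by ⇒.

S ⇒ V   [S ::= V]
V ⇒ (S)   [V ::= ( S )]
(S) ⇒ (V)   [S ::= V]
(V) ⇒ ((S))   [V ::= ( S )]
((S)) ⇒ ((S*V))   [S ::= S * V]
((S*V)) ⇒ ((V*V))   [S ::= V]
((V*V)) ⇒ (((S)*V))   [V ::= ( S )]
(((S)*V)) ⇒ (((V)*V))   [S ::= V]
(((V)*V)) ⇒ (((i)*V))   [V ::= i]
(((i)*V)) ⇒ (((i)*i))   [V ::= i]

S ⇒ V ⇒ (S) ⇒ (V) ⇒ ((S)) ⇒ ((S*V)) ⇒ ((V*V)) ⇒ (((S)*V)) ⇒ (((V)*V)) ⇒ (((i)*V)) ⇒ (((i)*i))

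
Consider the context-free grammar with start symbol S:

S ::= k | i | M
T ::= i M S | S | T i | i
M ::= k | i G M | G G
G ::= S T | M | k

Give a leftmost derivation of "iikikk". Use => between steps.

S => M   [S ::= M]
M => iGM   [M ::= i G M]
iGM => iMM   [G ::= M]
iMM => iiGMM   [M ::= i G M]
iiGMM => iiSTMM   [G ::= S T]
iiSTMM => iikTMM   [S ::= k]
iikTMM => iikiMM   [T ::= i]
iikiMM => iikikM   [M ::= k]
iikikM => iikikk   [M ::= k]

S=>M=>iGM=>iMM=>iiGMM=>iiSTMM=>iikTMM=>iikiMM=>iikikM=>iikikk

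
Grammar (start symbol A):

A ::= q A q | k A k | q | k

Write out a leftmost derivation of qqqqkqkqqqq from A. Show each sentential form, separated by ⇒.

A ⇒ qAq ⇒ qqAqq ⇒ qqqAqqq ⇒ qqqqAqqqq ⇒ qqqqkAkqqqq ⇒ qqqqkqkqqqq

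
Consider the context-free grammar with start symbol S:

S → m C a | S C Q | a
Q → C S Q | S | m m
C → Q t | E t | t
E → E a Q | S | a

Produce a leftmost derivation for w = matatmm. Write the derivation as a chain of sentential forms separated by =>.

S => SCQ => mCaCQ => mEtaCQ => mataCQ => matatQ => matatmm

S => SCQ   [S → S C Q]
SCQ => mCaCQ   [S → m C a]
mCaCQ => mEtaCQ   [C → E t]
mEtaCQ => mataCQ   [E → a]
mataCQ => matatQ   [C → t]
matatQ => matatmm   [Q → m m]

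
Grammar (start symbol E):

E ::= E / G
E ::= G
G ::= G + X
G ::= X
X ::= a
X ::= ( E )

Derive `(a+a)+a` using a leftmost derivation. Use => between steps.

E => G => G+X => X+X => (E)+X => (G)+X => (G+X)+X => (X+X)+X => (a+X)+X => (a+a)+X => (a+a)+a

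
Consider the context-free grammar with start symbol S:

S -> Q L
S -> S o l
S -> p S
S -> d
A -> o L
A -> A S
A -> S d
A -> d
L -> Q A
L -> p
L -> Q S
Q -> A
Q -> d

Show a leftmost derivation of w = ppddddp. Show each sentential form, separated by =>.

S => pS => pQL => pAL => pSdL => ppSdL => ppddL => ppddQS => ppddAS => ppdddS => ppdddQL => ppddddL => ppddddp

S => pS   [S -> p S]
pS => pQL   [S -> Q L]
pQL => pAL   [Q -> A]
pAL => pSdL   [A -> S d]
pSdL => ppSdL   [S -> p S]
ppSdL => ppddL   [S -> d]
ppddL => ppddQS   [L -> Q S]
ppddQS => ppddAS   [Q -> A]
ppddAS => ppdddS   [A -> d]
ppdddS => ppdddQL   [S -> Q L]
ppdddQL => ppddddL   [Q -> d]
ppddddL => ppddddp   [L -> p]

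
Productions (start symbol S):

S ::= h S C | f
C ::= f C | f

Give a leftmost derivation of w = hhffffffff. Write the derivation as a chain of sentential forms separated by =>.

S => hSC => hhSCC => hhfCC => hhffCC => hhfffCC => hhffffCC => hhfffffCC => hhffffffCC => hhfffffffC => hhffffffff

S => hSC   [S ::= h S C]
hSC => hhSCC   [S ::= h S C]
hhSCC => hhfCC   [S ::= f]
hhfCC => hhffCC   [C ::= f C]
hhffCC => hhfffCC   [C ::= f C]
hhfffCC => hhffffCC   [C ::= f C]
hhffffCC => hhfffffCC   [C ::= f C]
hhfffffCC => hhffffffCC   [C ::= f C]
hhffffffCC => hhfffffffC   [C ::= f]
hhfffffffC => hhffffffff   [C ::= f]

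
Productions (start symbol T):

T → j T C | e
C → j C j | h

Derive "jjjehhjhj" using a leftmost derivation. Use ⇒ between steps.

T ⇒ jTC ⇒ jjTCC ⇒ jjjTCCC ⇒ jjjeCCC ⇒ jjjehCC ⇒ jjjehhC ⇒ jjjehhjCj ⇒ jjjehhjhj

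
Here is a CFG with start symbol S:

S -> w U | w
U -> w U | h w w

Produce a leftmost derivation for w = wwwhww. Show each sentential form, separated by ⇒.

S ⇒ wU ⇒ wwU ⇒ wwwU ⇒ wwwhww

S ⇒ wU   [S -> w U]
wU ⇒ wwU   [U -> w U]
wwU ⇒ wwwU   [U -> w U]
wwwU ⇒ wwwhww   [U -> h w w]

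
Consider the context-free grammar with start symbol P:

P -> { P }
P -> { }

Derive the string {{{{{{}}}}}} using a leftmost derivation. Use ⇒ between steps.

P ⇒ {P} ⇒ {{P}} ⇒ {{{P}}} ⇒ {{{{P}}}} ⇒ {{{{{P}}}}} ⇒ {{{{{{}}}}}}

P ⇒ {P}   [P -> { P }]
{P} ⇒ {{P}}   [P -> { P }]
{{P}} ⇒ {{{P}}}   [P -> { P }]
{{{P}}} ⇒ {{{{P}}}}   [P -> { P }]
{{{{P}}}} ⇒ {{{{{P}}}}}   [P -> { P }]
{{{{{P}}}}} ⇒ {{{{{{}}}}}}   [P -> { }]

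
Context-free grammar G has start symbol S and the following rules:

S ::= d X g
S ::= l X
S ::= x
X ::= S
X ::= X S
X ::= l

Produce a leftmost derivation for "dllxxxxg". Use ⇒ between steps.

S ⇒ dXg   [S ::= d X g]
dXg ⇒ dXSg   [X ::= X S]
dXSg ⇒ dXSSg   [X ::= X S]
dXSSg ⇒ dSSSg   [X ::= S]
dSSSg ⇒ dlXSSg   [S ::= l X]
dlXSSg ⇒ dlXSSSg   [X ::= X S]
dlXSSSg ⇒ dlXSSSSg   [X ::= X S]
dlXSSSSg ⇒ dllSSSSg   [X ::= l]
dllSSSSg ⇒ dllxSSSg   [S ::= x]
dllxSSSg ⇒ dllxxSSg   [S ::= x]
dllxxSSg ⇒ dllxxxSg   [S ::= x]
dllxxxSg ⇒ dllxxxxg   [S ::= x]

S⇒dXg⇒dXSg⇒dXSSg⇒dSSSg⇒dlXSSg⇒dlXSSSg⇒dlXSSSSg⇒dllSSSSg⇒dllxSSSg⇒dllxxSSg⇒dllxxxSg⇒dllxxxxg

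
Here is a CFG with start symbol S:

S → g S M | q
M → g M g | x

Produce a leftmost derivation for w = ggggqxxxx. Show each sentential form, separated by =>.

S => gSM   [S → g S M]
gSM => ggSMM   [S → g S M]
ggSMM => gggSMMM   [S → g S M]
gggSMMM => ggggSMMMM   [S → g S M]
ggggSMMMM => ggggqMMMM   [S → q]
ggggqMMMM => ggggqxMMM   [M → x]
ggggqxMMM => ggggqxxMM   [M → x]
ggggqxxMM => ggggqxxxM   [M → x]
ggggqxxxM => ggggqxxxx   [M → x]

S => gSM => ggSMM => gggSMMM => ggggSMMMM => ggggqMMMM => ggggqxMMM => ggggqxxMM => ggggqxxxM => ggggqxxxx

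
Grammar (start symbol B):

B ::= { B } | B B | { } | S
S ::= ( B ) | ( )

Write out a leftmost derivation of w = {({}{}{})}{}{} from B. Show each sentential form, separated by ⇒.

B⇒BB⇒BBB⇒{B}BB⇒{S}BB⇒{(B)}BB⇒{(BB)}BB⇒{(BBB)}BB⇒{({}BB)}BB⇒{({}{}B)}BB⇒{({}{}{})}BB⇒{({}{}{})}{}B⇒{({}{}{})}{}{}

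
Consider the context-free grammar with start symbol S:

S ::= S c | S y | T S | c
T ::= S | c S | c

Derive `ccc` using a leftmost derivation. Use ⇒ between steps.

S ⇒ Sc ⇒ TSc ⇒ cSc ⇒ ccc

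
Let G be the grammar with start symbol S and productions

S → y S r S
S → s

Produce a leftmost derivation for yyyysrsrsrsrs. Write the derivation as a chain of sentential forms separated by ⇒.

S ⇒ ySrS   [S → y S r S]
ySrS ⇒ yySrSrS   [S → y S r S]
yySrSrS ⇒ yyySrSrSrS   [S → y S r S]
yyySrSrSrS ⇒ yyyySrSrSrSrS   [S → y S r S]
yyyySrSrSrSrS ⇒ yyyysrSrSrSrS   [S → s]
yyyysrSrSrSrS ⇒ yyyysrsrSrSrS   [S → s]
yyyysrsrSrSrS ⇒ yyyysrsrsrSrS   [S → s]
yyyysrsrsrSrS ⇒ yyyysrsrsrsrS   [S → s]
yyyysrsrsrsrS ⇒ yyyysrsrsrsrs   [S → s]

S⇒ySrS⇒yySrSrS⇒yyySrSrSrS⇒yyyySrSrSrSrS⇒yyyysrSrSrSrS⇒yyyysrsrSrSrS⇒yyyysrsrsrSrS⇒yyyysrsrsrsrS⇒yyyysrsrsrsrs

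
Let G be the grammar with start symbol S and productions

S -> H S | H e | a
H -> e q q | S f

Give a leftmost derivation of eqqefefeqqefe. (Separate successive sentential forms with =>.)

S => He => Sfe => HSfe => SfSfe => HefSfe => SfefSfe => HefefSfe => eqqefefSfe => eqqefefHefe => eqqefefeqqefe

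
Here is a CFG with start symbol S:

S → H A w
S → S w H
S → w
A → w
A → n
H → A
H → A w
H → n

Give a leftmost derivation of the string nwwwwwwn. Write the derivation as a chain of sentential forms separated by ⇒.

S⇒SwH⇒SwHwH⇒HAwwHwH⇒nAwwHwH⇒nwwwHwH⇒nwwwAwwH⇒nwwwwwwH⇒nwwwwwwn

S ⇒ SwH   [S → S w H]
SwH ⇒ SwHwH   [S → S w H]
SwHwH ⇒ HAwwHwH   [S → H A w]
HAwwHwH ⇒ nAwwHwH   [H → n]
nAwwHwH ⇒ nwwwHwH   [A → w]
nwwwHwH ⇒ nwwwAwwH   [H → A w]
nwwwAwwH ⇒ nwwwwwwH   [A → w]
nwwwwwwH ⇒ nwwwwwwn   [H → n]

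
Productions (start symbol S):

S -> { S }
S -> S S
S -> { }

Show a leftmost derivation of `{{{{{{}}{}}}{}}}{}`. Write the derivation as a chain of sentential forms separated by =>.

S => SS => {S}S => {{S}}S => {{SS}}S => {{{S}S}}S => {{{{S}}S}}S => {{{{SS}}S}}S => {{{{{S}S}}S}}S => {{{{{{}}S}}S}}S => {{{{{{}}{}}}S}}S => {{{{{{}}{}}}{}}}S => {{{{{{}}{}}}{}}}{}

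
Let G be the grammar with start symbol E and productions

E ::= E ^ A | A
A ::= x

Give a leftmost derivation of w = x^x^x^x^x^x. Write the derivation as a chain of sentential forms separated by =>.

E => E^A   [E ::= E ^ A]
E^A => E^A^A   [E ::= E ^ A]
E^A^A => E^A^A^A   [E ::= E ^ A]
E^A^A^A => E^A^A^A^A   [E ::= E ^ A]
E^A^A^A^A => E^A^A^A^A^A   [E ::= E ^ A]
E^A^A^A^A^A => A^A^A^A^A^A   [E ::= A]
A^A^A^A^A^A => x^A^A^A^A^A   [A ::= x]
x^A^A^A^A^A => x^x^A^A^A^A   [A ::= x]
x^x^A^A^A^A => x^x^x^A^A^A   [A ::= x]
x^x^x^A^A^A => x^x^x^x^A^A   [A ::= x]
x^x^x^x^A^A => x^x^x^x^x^A   [A ::= x]
x^x^x^x^x^A => x^x^x^x^x^x   [A ::= x]

E=>E^A=>E^A^A=>E^A^A^A=>E^A^A^A^A=>E^A^A^A^A^A=>A^A^A^A^A^A=>x^A^A^A^A^A=>x^x^A^A^A^A=>x^x^x^A^A^A=>x^x^x^x^A^A=>x^x^x^x^x^A=>x^x^x^x^x^x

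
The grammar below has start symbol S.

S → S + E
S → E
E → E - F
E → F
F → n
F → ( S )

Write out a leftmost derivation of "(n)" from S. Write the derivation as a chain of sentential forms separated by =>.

S => E   [S → E]
E => F   [E → F]
F => (S)   [F → ( S )]
(S) => (E)   [S → E]
(E) => (F)   [E → F]
(F) => (n)   [F → n]

S => E => F => (S) => (E) => (F) => (n)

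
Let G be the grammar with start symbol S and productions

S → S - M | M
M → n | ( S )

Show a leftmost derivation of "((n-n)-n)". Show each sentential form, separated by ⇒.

S⇒M⇒(S)⇒(S-M)⇒(M-M)⇒((S)-M)⇒((S-M)-M)⇒((M-M)-M)⇒((n-M)-M)⇒((n-n)-M)⇒((n-n)-n)

S ⇒ M   [S → M]
M ⇒ (S)   [M → ( S )]
(S) ⇒ (S-M)   [S → S - M]
(S-M) ⇒ (M-M)   [S → M]
(M-M) ⇒ ((S)-M)   [M → ( S )]
((S)-M) ⇒ ((S-M)-M)   [S → S - M]
((S-M)-M) ⇒ ((M-M)-M)   [S → M]
((M-M)-M) ⇒ ((n-M)-M)   [M → n]
((n-M)-M) ⇒ ((n-n)-M)   [M → n]
((n-n)-M) ⇒ ((n-n)-n)   [M → n]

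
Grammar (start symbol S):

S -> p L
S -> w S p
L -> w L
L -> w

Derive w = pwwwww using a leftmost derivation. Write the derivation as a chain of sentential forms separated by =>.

S=>pL=>pwL=>pwwL=>pwwwL=>pwwwwL=>pwwwww

S => pL   [S -> p L]
pL => pwL   [L -> w L]
pwL => pwwL   [L -> w L]
pwwL => pwwwL   [L -> w L]
pwwwL => pwwwwL   [L -> w L]
pwwwwL => pwwwww   [L -> w]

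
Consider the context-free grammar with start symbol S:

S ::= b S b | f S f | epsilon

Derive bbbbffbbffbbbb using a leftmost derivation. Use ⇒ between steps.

S ⇒ bSb   [S ::= b S b]
bSb ⇒ bbSbb   [S ::= b S b]
bbSbb ⇒ bbbSbbb   [S ::= b S b]
bbbSbbb ⇒ bbbbSbbbb   [S ::= b S b]
bbbbSbbbb ⇒ bbbbfSfbbbb   [S ::= f S f]
bbbbfSfbbbb ⇒ bbbbffSffbbbb   [S ::= f S f]
bbbbffSffbbbb ⇒ bbbbffbSbffbbbb   [S ::= b S b]
bbbbffbSbffbbbb ⇒ bbbbffbbffbbbb   [S ::= epsilon]

S ⇒ bSb ⇒ bbSbb ⇒ bbbSbbb ⇒ bbbbSbbbb ⇒ bbbbfSfbbbb ⇒ bbbbffSffbbbb ⇒ bbbbffbSbffbbbb ⇒ bbbbffbbffbbbb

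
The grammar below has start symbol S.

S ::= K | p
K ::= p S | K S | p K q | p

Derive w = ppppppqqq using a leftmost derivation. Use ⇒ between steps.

S ⇒ K ⇒ pS ⇒ pK ⇒ ppKq ⇒ pppKqq ⇒ ppppKqqq ⇒ pppppSqqq ⇒ pppppKqqq ⇒ ppppppqqq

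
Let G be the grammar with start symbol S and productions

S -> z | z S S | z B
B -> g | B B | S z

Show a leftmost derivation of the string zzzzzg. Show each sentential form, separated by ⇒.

S ⇒ zSS   [S -> z S S]
zSS ⇒ zzS   [S -> z]
zzS ⇒ zzzB   [S -> z B]
zzzB ⇒ zzzBB   [B -> B B]
zzzBB ⇒ zzzSzB   [B -> S z]
zzzSzB ⇒ zzzzzB   [S -> z]
zzzzzB ⇒ zzzzzg   [B -> g]

S⇒zSS⇒zzS⇒zzzB⇒zzzBB⇒zzzSzB⇒zzzzzB⇒zzzzzg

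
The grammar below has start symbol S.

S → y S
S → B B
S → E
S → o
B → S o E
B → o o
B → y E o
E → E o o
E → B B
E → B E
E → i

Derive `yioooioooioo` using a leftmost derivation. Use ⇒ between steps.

S ⇒ BB ⇒ yEoB ⇒ yioB ⇒ yioSoE ⇒ yioEoE ⇒ yioBBoE ⇒ yioSoEBoE ⇒ yioooEBoE ⇒ yioooiBoE ⇒ yioooioooE ⇒ yioooioooEoo ⇒ yioooioooioo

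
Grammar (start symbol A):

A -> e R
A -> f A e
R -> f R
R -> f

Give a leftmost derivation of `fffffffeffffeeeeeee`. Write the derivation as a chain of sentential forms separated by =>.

A => fAe => ffAee => fffAeee => ffffAeeee => fffffAeeeee => ffffffAeeeeee => fffffffAeeeeeee => fffffffeReeeeeee => fffffffefReeeeeee => fffffffeffReeeeeee => fffffffefffReeeeeee => fffffffeffffeeeeeee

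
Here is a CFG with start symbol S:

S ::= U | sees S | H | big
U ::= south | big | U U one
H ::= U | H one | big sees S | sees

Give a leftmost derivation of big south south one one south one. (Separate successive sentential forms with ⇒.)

S ⇒ H   [S ::= H]
H ⇒ U   [H ::= U]
U ⇒ U U one   [U ::= U U one]
U U one ⇒ U U one U one   [U ::= U U one]
U U one U one ⇒ big U one U one   [U ::= big]
big U one U one ⇒ big U U one one U one   [U ::= U U one]
big U U one one U one ⇒ big south U one one U one   [U ::= south]
big south U one one U one ⇒ big south south one one U one   [U ::= south]
big south south one one U one ⇒ big south south one one south one   [U ::= south]

S ⇒ H ⇒ U ⇒ U U one ⇒ U U one U one ⇒ big U one U one ⇒ big U U one one U one ⇒ big south U one one U one ⇒ big south south one one U one ⇒ big south south one one south one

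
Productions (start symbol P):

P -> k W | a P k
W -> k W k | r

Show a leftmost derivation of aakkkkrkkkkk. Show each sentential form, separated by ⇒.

P ⇒ aPk ⇒ aaPkk ⇒ aakWkk ⇒ aakkWkkk ⇒ aakkkWkkkk ⇒ aakkkkWkkkkk ⇒ aakkkkrkkkkk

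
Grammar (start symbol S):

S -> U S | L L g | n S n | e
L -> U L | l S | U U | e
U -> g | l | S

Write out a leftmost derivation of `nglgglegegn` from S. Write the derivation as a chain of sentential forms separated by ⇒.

S ⇒ nSn ⇒ nLLgn ⇒ nULLgn ⇒ ngLLgn ⇒ nglSLgn ⇒ nglLLgLgn ⇒ nglUULgLgn ⇒ nglgULgLgn ⇒ nglggLgLgn ⇒ nglgglSgLgn ⇒ nglgglegLgn ⇒ nglgglegegn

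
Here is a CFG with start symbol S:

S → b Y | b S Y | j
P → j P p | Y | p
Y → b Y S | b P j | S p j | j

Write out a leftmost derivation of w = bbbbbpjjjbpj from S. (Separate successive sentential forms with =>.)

S=>bSY=>bbYY=>bbbPjY=>bbbYjY=>bbbbPjjY=>bbbbYjjY=>bbbbbPjjjY=>bbbbbpjjjY=>bbbbbpjjjbPj=>bbbbbpjjjbpj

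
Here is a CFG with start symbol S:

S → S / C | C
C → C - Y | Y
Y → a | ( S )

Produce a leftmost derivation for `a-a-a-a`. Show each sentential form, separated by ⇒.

S ⇒ C ⇒ C-Y ⇒ C-Y-Y ⇒ C-Y-Y-Y ⇒ Y-Y-Y-Y ⇒ a-Y-Y-Y ⇒ a-a-Y-Y ⇒ a-a-a-Y ⇒ a-a-a-a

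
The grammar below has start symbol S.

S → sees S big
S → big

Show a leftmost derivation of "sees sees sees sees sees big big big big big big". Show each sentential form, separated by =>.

S => sees S big   [S → sees S big]
sees S big => sees sees S big big   [S → sees S big]
sees sees S big big => sees sees sees S big big big   [S → sees S big]
sees sees sees S big big big => sees sees sees sees S big big big big   [S → sees S big]
sees sees sees sees S big big big big => sees sees sees sees sees S big big big big big   [S → sees S big]
sees sees sees sees sees S big big big big big => sees sees sees sees sees big big big big big big   [S → big]

S => sees S big => sees sees S big big => sees sees sees S big big big => sees sees sees sees S big big big big => sees sees sees sees sees S big big big big big => sees sees sees sees sees big big big big big big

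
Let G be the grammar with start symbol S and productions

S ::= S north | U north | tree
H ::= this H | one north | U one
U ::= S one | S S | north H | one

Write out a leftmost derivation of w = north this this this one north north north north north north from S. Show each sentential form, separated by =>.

S => S north   [S ::= S north]
S north => S north north   [S ::= S north]
S north north => S north north north   [S ::= S north]
S north north north => S north north north north   [S ::= S north]
S north north north north => U north north north north north   [S ::= U north]
U north north north north north => north H north north north north north   [U ::= north H]
north H north north north north north => north this H north north north north north   [H ::= this H]
north this H north north north north north => north this this H north north north north north   [H ::= this H]
north this this H north north north north north => north this this this H north north north north north   [H ::= this H]
north this this this H north north north north north => north this this this one north north north north north north   [H ::= one north]

S => S north => S north north => S north north north => S north north north north => U north north north north north => north H north north north north north => north this H north north north north north => north this this H north north north north north => north this this this H north north north north north => north this this this one north north north north north north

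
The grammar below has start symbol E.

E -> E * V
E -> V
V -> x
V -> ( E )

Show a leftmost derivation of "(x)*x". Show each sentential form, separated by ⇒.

E ⇒ E*V   [E -> E * V]
E*V ⇒ V*V   [E -> V]
V*V ⇒ (E)*V   [V -> ( E )]
(E)*V ⇒ (V)*V   [E -> V]
(V)*V ⇒ (x)*V   [V -> x]
(x)*V ⇒ (x)*x   [V -> x]

E ⇒ E*V ⇒ V*V ⇒ (E)*V ⇒ (V)*V ⇒ (x)*V ⇒ (x)*x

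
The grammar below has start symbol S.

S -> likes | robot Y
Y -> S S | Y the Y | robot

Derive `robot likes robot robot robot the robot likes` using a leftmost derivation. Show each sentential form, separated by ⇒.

S ⇒ robot Y ⇒ robot S S ⇒ robot likes S ⇒ robot likes robot Y ⇒ robot likes robot S S ⇒ robot likes robot robot Y S ⇒ robot likes robot robot Y the Y S ⇒ robot likes robot robot robot the Y S ⇒ robot likes robot robot robot the robot S ⇒ robot likes robot robot robot the robot likes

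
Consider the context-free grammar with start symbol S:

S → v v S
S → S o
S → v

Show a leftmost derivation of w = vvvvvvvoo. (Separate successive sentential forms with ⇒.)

S ⇒ So   [S → S o]
So ⇒ vvSo   [S → v v S]
vvSo ⇒ vvvvSo   [S → v v S]
vvvvSo ⇒ vvvvSoo   [S → S o]
vvvvSoo ⇒ vvvvvvSoo   [S → v v S]
vvvvvvSoo ⇒ vvvvvvvoo   [S → v]

S⇒So⇒vvSo⇒vvvvSo⇒vvvvSoo⇒vvvvvvSoo⇒vvvvvvvoo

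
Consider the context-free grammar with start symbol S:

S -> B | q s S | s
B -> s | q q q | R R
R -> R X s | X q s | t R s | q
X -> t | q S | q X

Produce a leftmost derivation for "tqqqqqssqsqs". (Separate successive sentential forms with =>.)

S => B   [S -> B]
B => RR   [B -> R R]
RR => tRsR   [R -> t R s]
tRsR => tXqssR   [R -> X q s]
tXqssR => tqSqssR   [X -> q S]
tqSqssR => tqBqssR   [S -> B]
tqBqssR => tqqqqqssR   [B -> q q q]
tqqqqqssR => tqqqqqssXqs   [R -> X q s]
tqqqqqssXqs => tqqqqqssqSqs   [X -> q S]
tqqqqqssqSqs => tqqqqqssqBqs   [S -> B]
tqqqqqssqBqs => tqqqqqssqsqs   [B -> s]

S=>B=>RR=>tRsR=>tXqssR=>tqSqssR=>tqBqssR=>tqqqqqssR=>tqqqqqssXqs=>tqqqqqssqSqs=>tqqqqqssqBqs=>tqqqqqssqsqs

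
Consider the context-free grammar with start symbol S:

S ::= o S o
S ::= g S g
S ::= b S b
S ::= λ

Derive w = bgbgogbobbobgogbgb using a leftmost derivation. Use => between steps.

S=>bSb=>bgSgb=>bgbSbgb=>bgbgSgbgb=>bgbgoSogbgb=>bgbgogSgogbgb=>bgbgogbSbgogbgb=>bgbgogboSobgogbgb=>bgbgogbobSbobgogbgb=>bgbgogbobbobgogbgb

S => bSb   [S ::= b S b]
bSb => bgSgb   [S ::= g S g]
bgSgb => bgbSbgb   [S ::= b S b]
bgbSbgb => bgbgSgbgb   [S ::= g S g]
bgbgSgbgb => bgbgoSogbgb   [S ::= o S o]
bgbgoSogbgb => bgbgogSgogbgb   [S ::= g S g]
bgbgogSgogbgb => bgbgogbSbgogbgb   [S ::= b S b]
bgbgogbSbgogbgb => bgbgogboSobgogbgb   [S ::= o S o]
bgbgogboSobgogbgb => bgbgogbobSbobgogbgb   [S ::= b S b]
bgbgogbobSbobgogbgb => bgbgogbobbobgogbgb   [S ::= λ]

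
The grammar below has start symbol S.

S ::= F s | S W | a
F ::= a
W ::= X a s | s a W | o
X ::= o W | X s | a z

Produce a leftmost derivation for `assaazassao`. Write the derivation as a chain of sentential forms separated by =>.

S => SW => SWW => FsWW => asWW => assaWW => assaXasW => assaazasW => assaazassaW => assaazassao

S => SW   [S ::= S W]
SW => SWW   [S ::= S W]
SWW => FsWW   [S ::= F s]
FsWW => asWW   [F ::= a]
asWW => assaWW   [W ::= s a W]
assaWW => assaXasW   [W ::= X a s]
assaXasW => assaazasW   [X ::= a z]
assaazasW => assaazassaW   [W ::= s a W]
assaazassaW => assaazassao   [W ::= o]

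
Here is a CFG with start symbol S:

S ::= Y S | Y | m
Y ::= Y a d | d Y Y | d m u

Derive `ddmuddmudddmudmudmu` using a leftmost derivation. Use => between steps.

S => Y => dYY => ddmuY => ddmudYY => ddmuddmuY => ddmuddmudYY => ddmuddmuddYYY => ddmuddmudddmuYY => ddmuddmudddmudmuY => ddmuddmudddmudmudmu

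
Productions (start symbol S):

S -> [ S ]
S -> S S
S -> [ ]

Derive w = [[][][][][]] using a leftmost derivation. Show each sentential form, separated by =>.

S=>[S]=>[SS]=>[SSS]=>[SSSS]=>[SSSSS]=>[[]SSSS]=>[[][]SSS]=>[[][][]SS]=>[[][][][]S]=>[[][][][][]]

S => [S]   [S -> [ S ]]
[S] => [SS]   [S -> S S]
[SS] => [SSS]   [S -> S S]
[SSS] => [SSSS]   [S -> S S]
[SSSS] => [SSSSS]   [S -> S S]
[SSSSS] => [[]SSSS]   [S -> [ ]]
[[]SSSS] => [[][]SSS]   [S -> [ ]]
[[][]SSS] => [[][][]SS]   [S -> [ ]]
[[][][]SS] => [[][][][]S]   [S -> [ ]]
[[][][][]S] => [[][][][][]]   [S -> [ ]]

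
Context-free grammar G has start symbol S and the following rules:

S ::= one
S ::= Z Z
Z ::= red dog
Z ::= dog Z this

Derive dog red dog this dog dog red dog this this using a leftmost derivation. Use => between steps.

S => Z Z => dog Z this Z => dog red dog this Z => dog red dog this dog Z this => dog red dog this dog dog Z this this => dog red dog this dog dog red dog this this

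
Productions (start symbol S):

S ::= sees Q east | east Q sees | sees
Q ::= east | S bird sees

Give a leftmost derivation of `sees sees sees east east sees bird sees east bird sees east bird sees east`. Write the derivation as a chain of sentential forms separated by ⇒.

S ⇒ sees Q east   [S ::= sees Q east]
sees Q east ⇒ sees S bird sees east   [Q ::= S bird sees]
sees S bird sees east ⇒ sees sees Q east bird sees east   [S ::= sees Q east]
sees sees Q east bird sees east ⇒ sees sees S bird sees east bird sees east   [Q ::= S bird sees]
sees sees S bird sees east bird sees east ⇒ sees sees sees Q east bird sees east bird sees east   [S ::= sees Q east]
sees sees sees Q east bird sees east bird sees east ⇒ sees sees sees S bird sees east bird sees east bird sees east   [Q ::= S bird sees]
sees sees sees S bird sees east bird sees east bird sees east ⇒ sees sees sees east Q sees bird sees east bird sees east bird sees east   [S ::= east Q sees]
sees sees sees east Q sees bird sees east bird sees east bird sees east ⇒ sees sees sees east east sees bird sees east bird sees east bird sees east   [Q ::= east]

S ⇒ sees Q east ⇒ sees S bird sees east ⇒ sees sees Q east bird sees east ⇒ sees sees S bird sees east bird sees east ⇒ sees sees sees Q east bird sees east bird sees east ⇒ sees sees sees S bird sees east bird sees east bird sees east ⇒ sees sees sees east Q sees bird sees east bird sees east bird sees east ⇒ sees sees sees east east sees bird sees east bird sees east bird sees east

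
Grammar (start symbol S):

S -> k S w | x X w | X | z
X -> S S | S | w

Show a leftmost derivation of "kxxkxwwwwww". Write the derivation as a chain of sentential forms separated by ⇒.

S⇒kSw⇒kxXww⇒kxSww⇒kxxXwww⇒kxxSwww⇒kxxkSwwww⇒kxxkxXwwwww⇒kxxkxwwwwww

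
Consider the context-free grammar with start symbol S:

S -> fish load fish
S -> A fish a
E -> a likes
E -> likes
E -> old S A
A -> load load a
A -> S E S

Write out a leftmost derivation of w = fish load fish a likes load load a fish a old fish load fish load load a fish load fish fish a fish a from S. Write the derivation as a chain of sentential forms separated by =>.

S => A fish a   [S -> A fish a]
A fish a => S E S fish a   [A -> S E S]
S E S fish a => fish load fish E S fish a   [S -> fish load fish]
fish load fish E S fish a => fish load fish a likes S fish a   [E -> a likes]
fish load fish a likes S fish a => fish load fish a likes A fish a fish a   [S -> A fish a]
fish load fish a likes A fish a fish a => fish load fish a likes S E S fish a fish a   [A -> S E S]
fish load fish a likes S E S fish a fish a => fish load fish a likes A fish a E S fish a fish a   [S -> A fish a]
fish load fish a likes A fish a E S fish a fish a => fish load fish a likes load load a fish a E S fish a fish a   [A -> load load a]
fish load fish a likes load load a fish a E S fish a fish a => fish load fish a likes load load a fish a old S A S fish a fish a   [E -> old S A]
fish load fish a likes load load a fish a old S A S fish a fish a => fish load fish a likes load load a fish a old fish load fish A S fish a fish a   [S -> fish load fish]
fish load fish a likes load load a fish a old fish load fish A S fish a fish a => fish load fish a likes load load a fish a old fish load fish load load a S fish a fish a   [A -> load load a]
fish load fish a likes load load a fish a old fish load fish load load a S fish a fish a => fish load fish a likes load load a fish a old fish load fish load load a fish load fish fish a fish a   [S -> fish load fish]

S => A fish a => S E S fish a => fish load fish E S fish a => fish load fish a likes S fish a => fish load fish a likes A fish a fish a => fish load fish a likes S E S fish a fish a => fish load fish a likes A fish a E S fish a fish a => fish load fish a likes load load a fish a E S fish a fish a => fish load fish a likes load load a fish a old S A S fish a fish a => fish load fish a likes load load a fish a old fish load fish A S fish a fish a => fish load fish a likes load load a fish a old fish load fish load load a S fish a fish a => fish load fish a likes load load a fish a old fish load fish load load a fish load fish fish a fish a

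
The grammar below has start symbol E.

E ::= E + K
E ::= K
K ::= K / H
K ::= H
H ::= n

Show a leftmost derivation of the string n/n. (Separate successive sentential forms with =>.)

E => K => K/H => H/H => n/H => n/n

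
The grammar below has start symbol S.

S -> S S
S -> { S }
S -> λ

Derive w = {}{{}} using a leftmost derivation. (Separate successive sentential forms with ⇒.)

S ⇒ SS ⇒ {S}S ⇒ {}S ⇒ {}SS ⇒ {}SSS ⇒ {}{S}SS ⇒ {}{{S}}SS ⇒ {}{{}}SS ⇒ {}{{}}S ⇒ {}{{}}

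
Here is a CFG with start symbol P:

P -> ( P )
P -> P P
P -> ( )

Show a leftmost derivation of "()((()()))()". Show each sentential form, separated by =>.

P => PP => PPP => ()PP => ()(P)P => ()((P))P => ()((PP))P => ()((()P))P => ()((()()))P => ()((()()))()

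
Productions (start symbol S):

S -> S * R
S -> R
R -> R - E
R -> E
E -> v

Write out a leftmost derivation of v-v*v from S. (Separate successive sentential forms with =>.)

S => S*R   [S -> S * R]
S*R => R*R   [S -> R]
R*R => R-E*R   [R -> R - E]
R-E*R => E-E*R   [R -> E]
E-E*R => v-E*R   [E -> v]
v-E*R => v-v*R   [E -> v]
v-v*R => v-v*E   [R -> E]
v-v*E => v-v*v   [E -> v]

S => S*R => R*R => R-E*R => E-E*R => v-E*R => v-v*R => v-v*E => v-v*v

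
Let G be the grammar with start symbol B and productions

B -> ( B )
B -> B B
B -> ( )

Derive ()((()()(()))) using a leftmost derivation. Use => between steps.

B => BB => ()B => ()(B) => ()((B)) => ()((BB)) => ()((BBB)) => ()((()BB)) => ()((()()B)) => ()((()()(B))) => ()((()()(())))

B => BB   [B -> B B]
BB => ()B   [B -> ( )]
()B => ()(B)   [B -> ( B )]
()(B) => ()((B))   [B -> ( B )]
()((B)) => ()((BB))   [B -> B B]
()((BB)) => ()((BBB))   [B -> B B]
()((BBB)) => ()((()BB))   [B -> ( )]
()((()BB)) => ()((()()B))   [B -> ( )]
()((()()B)) => ()((()()(B)))   [B -> ( B )]
()((()()(B))) => ()((()()(())))   [B -> ( )]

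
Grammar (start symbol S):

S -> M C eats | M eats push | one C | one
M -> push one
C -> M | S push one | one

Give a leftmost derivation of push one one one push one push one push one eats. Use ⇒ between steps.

S ⇒ M C eats   [S -> M C eats]
M C eats ⇒ push one C eats   [M -> push one]
push one C eats ⇒ push one S push one eats   [C -> S push one]
push one S push one eats ⇒ push one one C push one eats   [S -> one C]
push one one C push one eats ⇒ push one one S push one push one eats   [C -> S push one]
push one one S push one push one eats ⇒ push one one one C push one push one eats   [S -> one C]
push one one one C push one push one eats ⇒ push one one one M push one push one eats   [C -> M]
push one one one M push one push one eats ⇒ push one one one push one push one push one eats   [M -> push one]

S ⇒ M C eats ⇒ push one C eats ⇒ push one S push one eats ⇒ push one one C push one eats ⇒ push one one S push one push one eats ⇒ push one one one C push one push one eats ⇒ push one one one M push one push one eats ⇒ push one one one push one push one push one eats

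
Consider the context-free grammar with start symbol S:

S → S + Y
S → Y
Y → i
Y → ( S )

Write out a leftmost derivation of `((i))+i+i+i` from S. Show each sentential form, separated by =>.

S => S+Y   [S → S + Y]
S+Y => S+Y+Y   [S → S + Y]
S+Y+Y => S+Y+Y+Y   [S → S + Y]
S+Y+Y+Y => Y+Y+Y+Y   [S → Y]
Y+Y+Y+Y => (S)+Y+Y+Y   [Y → ( S )]
(S)+Y+Y+Y => (Y)+Y+Y+Y   [S → Y]
(Y)+Y+Y+Y => ((S))+Y+Y+Y   [Y → ( S )]
((S))+Y+Y+Y => ((Y))+Y+Y+Y   [S → Y]
((Y))+Y+Y+Y => ((i))+Y+Y+Y   [Y → i]
((i))+Y+Y+Y => ((i))+i+Y+Y   [Y → i]
((i))+i+Y+Y => ((i))+i+i+Y   [Y → i]
((i))+i+i+Y => ((i))+i+i+i   [Y → i]

S => S+Y => S+Y+Y => S+Y+Y+Y => Y+Y+Y+Y => (S)+Y+Y+Y => (Y)+Y+Y+Y => ((S))+Y+Y+Y => ((Y))+Y+Y+Y => ((i))+Y+Y+Y => ((i))+i+Y+Y => ((i))+i+i+Y => ((i))+i+i+i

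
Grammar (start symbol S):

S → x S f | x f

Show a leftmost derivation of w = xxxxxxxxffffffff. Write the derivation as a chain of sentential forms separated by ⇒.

S⇒xSf⇒xxSff⇒xxxSfff⇒xxxxSffff⇒xxxxxSfffff⇒xxxxxxSffffff⇒xxxxxxxSfffffff⇒xxxxxxxxffffffff

S ⇒ xSf   [S → x S f]
xSf ⇒ xxSff   [S → x S f]
xxSff ⇒ xxxSfff   [S → x S f]
xxxSfff ⇒ xxxxSffff   [S → x S f]
xxxxSffff ⇒ xxxxxSfffff   [S → x S f]
xxxxxSfffff ⇒ xxxxxxSffffff   [S → x S f]
xxxxxxSffffff ⇒ xxxxxxxSfffffff   [S → x S f]
xxxxxxxSfffffff ⇒ xxxxxxxxffffffff   [S → x f]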